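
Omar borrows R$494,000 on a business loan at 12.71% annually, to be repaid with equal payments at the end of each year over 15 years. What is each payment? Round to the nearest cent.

R$75,300.37

Annuity-PV factor = 6.560393; PMT = 494000 / 6.560393 = 75,300.3686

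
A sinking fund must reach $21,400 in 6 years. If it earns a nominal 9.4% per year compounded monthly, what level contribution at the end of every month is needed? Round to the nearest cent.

With 12 periods per year: i = 0.00783333, n = 72.
PMT = 21400 / ( [(1+0.00783333)^72 − 1] / 0.00783333 ) = 21400 / 96.233729 = 222.3753

$222.38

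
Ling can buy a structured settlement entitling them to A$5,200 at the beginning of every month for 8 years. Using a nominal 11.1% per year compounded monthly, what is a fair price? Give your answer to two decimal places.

Periodic rate i = 0.111/12 = 0.00925; n = 8 × 12 = 96 periods.
Annuity factor a(96|0.00925) × (1+i) = 64.028903; PV = 5200 × 64.028903 = 332,950.2956
(annuity-due: payments at period start, so ×(1+i).)

A$332,950.30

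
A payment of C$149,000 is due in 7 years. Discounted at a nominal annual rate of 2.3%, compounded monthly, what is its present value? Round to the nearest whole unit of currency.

Periodic rate i = 0.023/12 = 0.00191667; n = 7 × 12 = 84 periods.
Discount factor = (1+0.00191667)^(−84) = 0.851423; PV = 149,000 × 0.851423 = 126,862.0659

C$126,862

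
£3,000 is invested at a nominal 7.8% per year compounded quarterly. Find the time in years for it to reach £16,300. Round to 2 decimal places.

21.91 years

Periodic rate i = 0.078/4 = 0.0195.
n = ln(16300/3000) / ln(1+0.0195) = ln(5.43333) / 0.019312 = 87.6411 quarters
= 87.6411/4 years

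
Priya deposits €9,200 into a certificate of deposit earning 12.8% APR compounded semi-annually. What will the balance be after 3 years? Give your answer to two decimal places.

€13,348.66

i = 0.128/2 = 0.064 per half-year; n = 3·2 = 6.
FV = 9,200 × (1 + 0.064)^6 = 13,348.6577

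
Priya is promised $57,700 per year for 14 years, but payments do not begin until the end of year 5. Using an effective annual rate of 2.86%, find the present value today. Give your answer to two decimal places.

$587,856.15

Value one period before first payment (t=4): 57700 × [1 − (1+0.0286)^(−14)] / 0.0286 = 57700 × 11.404633 = 658,047.3511
Discount back 4 years: 658,047.3511 × (1+0.0286)^(−4) = 658,047.3511 × 0.893334 = 587,856.1490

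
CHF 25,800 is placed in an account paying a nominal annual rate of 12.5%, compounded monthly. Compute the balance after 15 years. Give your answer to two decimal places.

Periodic rate i = 0.125/12 = 0.0104167; n = 15 × 12 = 180 periods.
FV = 25,800 × (1 + 0.0104167)^180 = 166,613.3999

CHF 166,613.40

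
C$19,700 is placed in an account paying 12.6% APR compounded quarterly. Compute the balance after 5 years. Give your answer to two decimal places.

With 4 periods per year: i = 0.0315, n = 20.
FV = 19,700 × (1 + 0.0315)^20 = 36,631.1769

C$36,631.18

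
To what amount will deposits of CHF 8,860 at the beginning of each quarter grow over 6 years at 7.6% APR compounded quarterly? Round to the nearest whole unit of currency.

With 4 periods per year: i = 0.019, n = 24.
FV = 8860 × [(1+0.019)^24 − 1] / 0.019 × (1+i) = 8860 × 30.624452 = 271,332.6486
(annuity-due: payments at period start, so ×(1+i).)

CHF 271,333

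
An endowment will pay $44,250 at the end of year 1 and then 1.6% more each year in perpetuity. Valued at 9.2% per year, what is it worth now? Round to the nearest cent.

$582,236.84

PV = D₁/(r − g) = 44250/(0.092 − 0.016) = 582,236.8421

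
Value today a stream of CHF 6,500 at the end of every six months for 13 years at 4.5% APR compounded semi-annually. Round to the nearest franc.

With 2 periods per year: i = 0.0225, n = 26.
PV = 6500 × [1 − (1+0.0225)^(−26)] / 0.0225 = 6500 × 19.523113 = 126,900.2319

CHF 126,900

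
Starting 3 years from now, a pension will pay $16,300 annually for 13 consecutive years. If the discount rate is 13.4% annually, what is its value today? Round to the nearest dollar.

$76,147

Value one period before first payment (t=2): 16300 × [1 − (1+0.134)^(−13)] / 0.134 = 16300 × 6.007477 = 97,921.8778
PV₀ = 97,921.8778 / (1+0.134)^2 = 97,921.8778 / 1.285956 = 76,147.1448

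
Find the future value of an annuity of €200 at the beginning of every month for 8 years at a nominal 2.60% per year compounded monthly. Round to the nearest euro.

i = 0.026/12 = 0.00216667 per month; n = 8·12 = 96.
Accumulation factor s(96|0.00216667) × (1+i) = 106.816860; FV = 200 × 106.816860 = 21,363.3719
(annuity-due: payments at period start, so ×(1+i).)

€21,363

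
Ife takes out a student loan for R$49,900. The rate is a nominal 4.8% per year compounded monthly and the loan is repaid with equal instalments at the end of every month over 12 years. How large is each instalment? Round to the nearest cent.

R$456.53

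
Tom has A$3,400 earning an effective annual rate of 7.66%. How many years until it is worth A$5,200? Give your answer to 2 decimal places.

n = ln(5200/3400) / ln(1+0.0766) = ln(1.52941) / 0.073808 = 5.7566 years

5.76 years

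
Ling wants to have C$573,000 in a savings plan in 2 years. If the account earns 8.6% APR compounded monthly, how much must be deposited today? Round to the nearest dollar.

Periodic rate i = 0.086/12 = 0.00716667; n = 2 × 12 = 24 periods.
Discount factor = (1+0.00716667)^(−24) = 0.842496; PV = 573,000 × 0.842496 = 482,750.0964

C$482,750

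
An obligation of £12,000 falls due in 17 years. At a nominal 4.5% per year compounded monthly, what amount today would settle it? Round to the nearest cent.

With 12 periods per year: i = 0.00375, n = 204.
PV = 12,000 / (1 + 0.00375)^204 = 12,000 / 2.145922 = 5,592.0025

£5,592.00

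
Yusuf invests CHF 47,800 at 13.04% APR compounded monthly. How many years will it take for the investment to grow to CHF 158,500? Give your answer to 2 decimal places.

Periodic rate i = 0.1304/12 = 0.0108667.
(1+i)^n = 158500/47800 = 3.31590, so n = ln 3.31590 / ln 1.01087 = 110.9108 months
= 110.9108/12 years

9.24 years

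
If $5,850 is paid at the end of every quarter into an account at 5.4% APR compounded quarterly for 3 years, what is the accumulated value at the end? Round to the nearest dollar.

$75,654

Periodic rate i = 0.054/4 = 0.0135; n = 3 × 4 = 12 periods.
Accumulation factor s(12|0.0135) = 12.932340; FV = 5850 × 12.932340 = 75,654.1867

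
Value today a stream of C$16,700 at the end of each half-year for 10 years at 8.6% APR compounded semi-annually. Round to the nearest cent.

C$221,046.70

i = 0.086/2 = 0.043 per half-year; n = 10·2 = 20.
Annuity factor a(20|0.043) = 13.236329; PV = 16700 × 13.236329 = 221,046.7026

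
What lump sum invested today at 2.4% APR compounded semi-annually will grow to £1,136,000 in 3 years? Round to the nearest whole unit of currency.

With 2 periods per year: i = 0.012, n = 6.
PV = 1,136,000 / (1 + 0.012)^6 = 1,136,000 / 1.074195 = 1,057,536.2339

£1,057,536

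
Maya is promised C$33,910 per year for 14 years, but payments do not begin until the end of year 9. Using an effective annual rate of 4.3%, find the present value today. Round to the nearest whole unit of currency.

C$250,776

PV at t=8 (ordinary 14-year annuity): 33910 × a(14|0.043) = 33910 × 10.356957 = 351,204.4119
Discount back 8 years: 351,204.4119 × (1+0.043)^(−8) = 351,204.4119 × 0.714045 = 250,775.7256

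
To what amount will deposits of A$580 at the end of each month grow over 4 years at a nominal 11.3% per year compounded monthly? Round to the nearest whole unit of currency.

With 12 periods per year: i = 0.00941667, n = 48.
FV = 580 × [(1+0.00941667)^48 − 1] / 0.00941667 = 580 × 60.332601 = 34,992.9088

A$34,993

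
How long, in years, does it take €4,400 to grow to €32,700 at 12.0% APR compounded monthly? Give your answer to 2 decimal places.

16.80 years

Periodic rate i = 0.12/12 = 0.01.
(1+i)^n = 32700/4400 = 7.43182, so n = ln 7.43182 / ln 1.01 = 201.5783 months
= 201.5783/12 years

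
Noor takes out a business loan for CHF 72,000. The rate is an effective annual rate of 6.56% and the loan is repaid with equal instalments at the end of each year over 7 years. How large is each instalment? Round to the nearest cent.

Annuity-PV factor = 5.472955; PMT = 72000 / 5.472955 = 13,155.5988

CHF 13,155.60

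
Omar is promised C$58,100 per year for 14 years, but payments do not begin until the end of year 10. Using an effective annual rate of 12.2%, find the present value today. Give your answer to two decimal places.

PV at t=9 (ordinary 14-year annuity): 58100 × a(14|0.122) = 58100 × 6.560884 = 381,187.3467
Discount back 9 years: 381,187.3467 × (1+0.122)^(−9) = 381,187.3467 × 0.354866 = 135,270.3967

C$135,270.40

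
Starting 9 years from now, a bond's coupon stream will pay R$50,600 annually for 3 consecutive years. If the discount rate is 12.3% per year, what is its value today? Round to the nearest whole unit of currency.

R$47,799

Value one period before first payment (t=8): 50600 × [1 − (1+0.123)^(−3)] / 0.123 = 50600 × 2.389503 = 120,908.8687
PV₀ = 120,908.8687 / (1+0.123)^8 = 120,908.8687 / 2.529520 = 47,799.1427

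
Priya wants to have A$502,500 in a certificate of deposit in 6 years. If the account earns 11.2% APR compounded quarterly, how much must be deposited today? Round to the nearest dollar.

Periodic rate i = 0.112/4 = 0.028; n = 6 × 4 = 24 periods.
PV = FV·(1+i)^(−n) = 502,500 × 0.515425 = 259,000.9245

A$259,001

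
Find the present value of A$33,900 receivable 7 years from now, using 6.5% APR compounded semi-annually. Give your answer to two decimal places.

i = 0.065/2 = 0.0325 per half-year; n = 7·2 = 14.
Discount factor = (1+0.0325)^(−14) = 0.639056; PV = 33,900 × 0.639056 = 21,664.0103

A$21,664.01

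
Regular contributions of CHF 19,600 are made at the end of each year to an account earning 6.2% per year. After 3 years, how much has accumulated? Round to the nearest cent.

Accumulation factor s(3|0.062) = 3.189844; FV = 19600 × 3.189844 = 62,520.9424

CHF 62,520.94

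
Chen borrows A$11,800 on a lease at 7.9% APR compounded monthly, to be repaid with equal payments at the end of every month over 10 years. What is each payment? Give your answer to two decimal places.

With 12 periods per year: i = 0.00658333, n = 120.
PMT = 11800 / ( [1 − (1+0.00658333)^(−120)] / 0.00658333 ) = 11800 / 82.781567 = 142.5438

A$142.54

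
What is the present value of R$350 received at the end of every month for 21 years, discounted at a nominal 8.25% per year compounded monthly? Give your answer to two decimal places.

R$41,852.71

i = 0.0825/12 = 0.006875 per month; n = 21·12 = 252.
Annuity factor a(252|0.006875) = 119.579165; PV = 350 × 119.579165 = 41,852.7078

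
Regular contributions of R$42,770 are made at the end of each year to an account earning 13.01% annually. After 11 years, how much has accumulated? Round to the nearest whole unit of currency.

R$933,509

FV = PMT · [(1+i)^n − 1] / i = 42770 · 21.826263 = 933,509.2722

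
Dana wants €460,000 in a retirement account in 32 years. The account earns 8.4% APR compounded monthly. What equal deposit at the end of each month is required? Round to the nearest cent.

€237.37

Periodic rate i = 0.084/12 = 0.007; n = 32 × 12 = 384 periods.
PMT = 460000 / ( [(1+0.007)^384 − 1] / 0.007 ) = 460000 / 1937.886865 = 237.3720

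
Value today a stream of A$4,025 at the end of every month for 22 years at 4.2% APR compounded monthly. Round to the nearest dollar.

i = 0.042/12 = 0.0035 per month; n = 22·12 = 264.
PV = 4025 × [1 − (1+0.0035)^(−264)] / 0.0035 = 4025 × 172.123142 = 692,795.6445

A$692,796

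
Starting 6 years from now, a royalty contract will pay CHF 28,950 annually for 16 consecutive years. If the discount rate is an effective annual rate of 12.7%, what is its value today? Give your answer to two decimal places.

Value one period before first payment (t=5): 28950 × [1 − (1+0.127)^(−16)] / 0.127 = 28950 × 6.711460 = 194,296.7798
Discount back 5 years: 194,296.7798 × (1+0.127)^(−5) = 194,296.7798 × 0.550022 = 106,867.5917

CHF 106,867.59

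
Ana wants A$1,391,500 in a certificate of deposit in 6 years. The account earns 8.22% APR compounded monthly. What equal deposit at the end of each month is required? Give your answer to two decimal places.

A$15,015.48

i = 0.0822/12 = 0.00685 per month; n = 6·12 = 72.
FV-annuity factor = 92.671054; PMT = 1.3915e+06 / 92.671054 = 15,015.4762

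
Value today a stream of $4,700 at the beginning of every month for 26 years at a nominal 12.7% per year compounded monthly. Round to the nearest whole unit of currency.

With 12 periods per year: i = 0.0105833, n = 312.
Annuity factor a(312|0.0105833) × (1+i) = 91.911801; PV = 4700 × 91.911801 = 431,985.4649
(Beginning-of-period payments → annuity-due factor ×(1+i).)

$431,985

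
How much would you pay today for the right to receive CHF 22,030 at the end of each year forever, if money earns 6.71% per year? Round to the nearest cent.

CHF 328,315.95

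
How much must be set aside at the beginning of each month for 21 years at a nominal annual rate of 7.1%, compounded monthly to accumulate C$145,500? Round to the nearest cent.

C$250.09

Periodic rate i = 0.071/12 = 0.00591667; n = 21 × 12 = 252 periods.
FV-annuity factor × (1+i) = 581.798996; PMT = 145500 / 581.798996 = 250.0864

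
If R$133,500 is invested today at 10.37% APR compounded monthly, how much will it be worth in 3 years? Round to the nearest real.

R$181,974

With 12 periods per year: i = 0.00864167, n = 36.
FV = 133,500 × (1 + 0.00864167)^36 = 181,974.2077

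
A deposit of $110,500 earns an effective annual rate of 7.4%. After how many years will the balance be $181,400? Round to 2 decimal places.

6.94 years

n = ln(181400/110500) / ln(1+0.074) = ln(1.64163) / 0.071390 = 6.9434 years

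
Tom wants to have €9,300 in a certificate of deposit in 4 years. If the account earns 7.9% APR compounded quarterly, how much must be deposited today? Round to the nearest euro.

€6,801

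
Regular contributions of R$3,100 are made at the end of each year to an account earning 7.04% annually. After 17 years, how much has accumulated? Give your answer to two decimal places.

R$95,948.09

FV = 3100 × [(1+0.0704)^17 − 1] / 0.0704 = 3100 × 30.950995 = 95,948.0856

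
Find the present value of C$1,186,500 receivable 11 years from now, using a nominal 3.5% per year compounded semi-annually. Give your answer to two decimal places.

C$810,047.62

Periodic rate i = 0.035/2 = 0.0175; n = 11 × 2 = 22 periods.
PV = FV·(1+i)^(−n) = 1,186,500 × 0.682720 = 810,047.6171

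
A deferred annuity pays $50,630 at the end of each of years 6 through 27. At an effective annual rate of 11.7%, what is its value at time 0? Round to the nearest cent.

$227,044.07

PV at t=5 (ordinary 22-year annuity): 50630 × a(22|0.117) = 50630 × 7.797728 = 394,798.9798
Discount back 5 years: 394,798.9798 × (1+0.117)^(−5) = 394,798.9798 × 0.575088 = 227,044.0662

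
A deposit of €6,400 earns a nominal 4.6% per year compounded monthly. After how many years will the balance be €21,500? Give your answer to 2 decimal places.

26.39 years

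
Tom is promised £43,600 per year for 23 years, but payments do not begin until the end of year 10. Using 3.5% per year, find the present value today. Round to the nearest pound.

PV at t=9 (ordinary 23-year annuity): 43600 × a(23|0.035) = 43600 × 15.620410 = 681,049.8965
Discount back 9 years: 681,049.8965 × (1+0.035)^(−9) = 681,049.8965 × 0.733731 = 499,707.4026

£499,707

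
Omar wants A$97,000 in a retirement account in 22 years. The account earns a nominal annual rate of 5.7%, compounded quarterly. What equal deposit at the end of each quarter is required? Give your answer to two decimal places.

A$558.83

With 4 periods per year: i = 0.01425, n = 88.
PMT = 97000 / ( [(1+0.01425)^88 − 1] / 0.01425 ) = 97000 / 173.575657 = 558.8341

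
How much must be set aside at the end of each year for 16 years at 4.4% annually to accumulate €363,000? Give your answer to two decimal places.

€16,106.86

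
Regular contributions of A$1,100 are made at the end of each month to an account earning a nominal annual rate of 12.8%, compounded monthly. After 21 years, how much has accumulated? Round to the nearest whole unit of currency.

Periodic rate i = 0.128/12 = 0.0106667; n = 21 × 12 = 252 periods.
FV = PMT · [(1+i)^n − 1] / i = 1100 · 1265.103762 = 1,391,614.1379

A$1,391,614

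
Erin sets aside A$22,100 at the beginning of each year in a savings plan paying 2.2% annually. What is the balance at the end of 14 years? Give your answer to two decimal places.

FV = 22100 × [(1+0.022)^14 − 1] / 0.022 × (1+i) = 22100 × 16.545485 = 365,655.2081
(Beginning-of-period payments → annuity-due factor ×(1+i).)

A$365,655.21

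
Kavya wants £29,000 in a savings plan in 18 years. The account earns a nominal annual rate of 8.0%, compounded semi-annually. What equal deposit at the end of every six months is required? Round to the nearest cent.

£373.72

i = 0.08/2 = 0.04 per half-year; n = 18·2 = 36.
PMT = 29000 / ( [(1+0.04)^36 − 1] / 0.04 ) = 29000 / 77.598314 = 373.7195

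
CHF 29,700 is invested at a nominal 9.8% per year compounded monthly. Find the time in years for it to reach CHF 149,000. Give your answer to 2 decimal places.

Periodic rate i = 0.098/12 = 0.00816667.
n = ln(149000/29700) / ln(1+0.00816667) = ln(5.01684) / 0.008133 = 198.2909 months
= 198.2909/12 years

16.52 years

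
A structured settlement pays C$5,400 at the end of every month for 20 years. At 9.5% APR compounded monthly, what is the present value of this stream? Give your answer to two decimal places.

With 12 periods per year: i = 0.00791667, n = 240.
PV = 5400 × [1 − (1+0.00791667)^(−240)] / 0.00791667 = 5400 × 107.281037 = 579,317.5972

C$579,317.60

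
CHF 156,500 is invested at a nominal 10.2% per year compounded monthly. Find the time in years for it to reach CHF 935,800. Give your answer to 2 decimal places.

17.61 years

Periodic rate i = 0.102/12 = 0.0085.
n = ln(935800/156500) / ln(1+0.0085) = ln(5.97955) / 0.008464 = 211.2865 months
= 211.2865/12 years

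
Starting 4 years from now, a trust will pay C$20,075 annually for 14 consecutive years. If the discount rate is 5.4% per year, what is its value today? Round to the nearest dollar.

C$165,453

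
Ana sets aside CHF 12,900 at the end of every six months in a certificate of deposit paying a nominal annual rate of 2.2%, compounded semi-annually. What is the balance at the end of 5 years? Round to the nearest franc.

With 2 periods per year: i = 0.011, n = 10.
Accumulation factor s(10|0.011) = 10.509803; FV = 12900 × 10.509803 = 135,576.4617

CHF 135,576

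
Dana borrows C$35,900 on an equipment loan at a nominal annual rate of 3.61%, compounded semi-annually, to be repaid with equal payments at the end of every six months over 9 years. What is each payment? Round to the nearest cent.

With 2 periods per year: i = 0.01805, n = 18.
Annuity-PV factor = 15.252282; PMT = 35900 / 15.252282 = 2,353.7462

C$2,353.75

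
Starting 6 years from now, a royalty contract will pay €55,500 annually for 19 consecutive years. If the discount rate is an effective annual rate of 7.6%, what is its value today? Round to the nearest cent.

Value one period before first payment (t=5): 55500 × [1 − (1+0.076)^(−19)] / 0.076 = 55500 × 9.886347 = 548,692.2624
Discount back 5 years: 548,692.2624 × (1+0.076)^(−5) = 548,692.2624 × 0.693328 = 380,423.6247

€380,423.62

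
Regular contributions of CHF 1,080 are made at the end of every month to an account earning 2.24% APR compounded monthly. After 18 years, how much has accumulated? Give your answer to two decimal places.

i = 0.0224/12 = 0.00186667 per month; n = 18·12 = 216.
Accumulation factor s(216|0.00186667) = 265.737742; FV = 1080 × 265.737742 = 286,996.7617

CHF 286,996.76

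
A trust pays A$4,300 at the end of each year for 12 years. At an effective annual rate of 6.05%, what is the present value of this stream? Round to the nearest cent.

A$35,951.91

PV = 4300 × [1 − (1+0.0605)^(−12)] / 0.0605 = 4300 × 8.360910 = 35,951.9137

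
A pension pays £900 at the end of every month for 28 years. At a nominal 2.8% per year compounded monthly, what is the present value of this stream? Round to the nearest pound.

£209,445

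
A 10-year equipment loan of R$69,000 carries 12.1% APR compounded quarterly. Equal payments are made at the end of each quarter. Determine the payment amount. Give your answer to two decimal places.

Periodic rate i = 0.121/4 = 0.03025; n = 10 × 4 = 40 periods.
Annuity-PV factor = 23.021642; PMT = 69000 / 23.021642 = 2,997.1797

R$2,997.18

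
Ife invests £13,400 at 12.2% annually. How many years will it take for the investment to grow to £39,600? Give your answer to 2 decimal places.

(1+i)^n = 39600/13400 = 2.95522, so n = ln 2.95522 / ln 1.122 = 9.4132 years

9.41 years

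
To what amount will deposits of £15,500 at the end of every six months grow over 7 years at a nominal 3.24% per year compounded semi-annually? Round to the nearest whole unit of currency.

i = 0.0324/2 = 0.0162 per half-year; n = 7·2 = 14.
Accumulation factor s(14|0.0162) = 15.574125; FV = 15500 × 15.574125 = 241,398.9412

£241,399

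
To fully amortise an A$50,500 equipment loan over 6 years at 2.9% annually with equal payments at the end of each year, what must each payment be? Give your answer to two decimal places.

Annuity-PV factor = 5.435192; PMT = 50500 / 5.435192 = 9,291.2998

A$9,291.30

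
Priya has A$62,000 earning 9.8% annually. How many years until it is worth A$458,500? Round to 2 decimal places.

(1+i)^n = 458500/62000 = 7.39516, so n = ln 7.39516 / ln 1.098 = 21.4014 years

21.40 years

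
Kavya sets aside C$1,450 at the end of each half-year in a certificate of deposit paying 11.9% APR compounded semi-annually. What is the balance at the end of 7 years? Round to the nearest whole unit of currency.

C$30,365

Periodic rate i = 0.119/2 = 0.0595; n = 7 × 2 = 14 periods.
Accumulation factor s(14|0.0595) = 20.941498; FV = 1450 × 20.941498 = 30,365.1725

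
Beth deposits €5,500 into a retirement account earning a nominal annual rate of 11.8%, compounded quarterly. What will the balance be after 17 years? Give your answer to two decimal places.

€39,715.00

i = 0.118/4 = 0.0295 per quarter; n = 17·4 = 68.
5,500 × (1+0.0295)^68 = 5,500 × 7.220909 = 39,714.9989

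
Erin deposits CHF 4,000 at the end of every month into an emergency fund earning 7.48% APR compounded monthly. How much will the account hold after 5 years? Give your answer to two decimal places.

CHF 289,957.76

Periodic rate i = 0.0748/12 = 0.00623333; n = 5 × 12 = 60 periods.
FV = PMT · [(1+i)^n − 1] / i = 4000 · 72.489441 = 289,957.7621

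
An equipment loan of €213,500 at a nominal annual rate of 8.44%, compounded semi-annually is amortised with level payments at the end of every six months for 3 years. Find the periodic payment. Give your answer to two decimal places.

€41,019.83

Periodic rate i = 0.0844/2 = 0.0422; n = 3 × 2 = 6 periods.
PMT = 213500 / ( [1 − (1+0.0422)^(−6)] / 0.0422 ) = 213500 / 5.204800 = 41,019.8318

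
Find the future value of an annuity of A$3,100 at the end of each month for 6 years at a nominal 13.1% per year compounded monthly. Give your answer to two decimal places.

With 12 periods per year: i = 0.0109167, n = 72.
FV = 3100 × [(1+0.0109167)^72 − 1] / 0.0109167 = 3100 × 108.574617 = 336,581.3135

A$336,581.31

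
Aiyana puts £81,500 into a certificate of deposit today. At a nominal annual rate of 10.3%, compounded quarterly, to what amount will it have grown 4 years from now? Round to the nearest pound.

i = 0.103/4 = 0.02575 per quarter; n = 4·4 = 16.
FV = 81,500 × (1 + 0.02575)^16 = 122,411.4434

£122,411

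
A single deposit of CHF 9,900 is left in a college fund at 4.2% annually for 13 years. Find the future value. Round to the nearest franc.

CHF 16,901

FV = 9,900 × (1 + 0.042)^13 = 16,901.1222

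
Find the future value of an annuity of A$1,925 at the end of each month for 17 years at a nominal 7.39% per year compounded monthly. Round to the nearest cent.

A$781,116.30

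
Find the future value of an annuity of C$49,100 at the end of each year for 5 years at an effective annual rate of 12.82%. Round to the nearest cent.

C$317,046.43

FV = 49100 × [(1+0.1282)^5 − 1] / 0.1282 = 49100 × 6.457158 = 317,046.4335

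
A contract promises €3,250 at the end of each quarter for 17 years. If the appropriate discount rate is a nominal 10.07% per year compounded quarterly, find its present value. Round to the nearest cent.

€105,292.35

i = 0.1007/4 = 0.025175 per quarter; n = 17·4 = 68.
PV = 3250 × [1 − (1+0.025175)^(−68)] / 0.025175 = 3250 × 32.397648 = 105,292.3547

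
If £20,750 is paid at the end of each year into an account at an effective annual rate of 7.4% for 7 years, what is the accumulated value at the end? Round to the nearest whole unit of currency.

£181,780

FV = PMT · [(1+i)^n − 1] / i = 20750 · 8.760488 = 181,780.1313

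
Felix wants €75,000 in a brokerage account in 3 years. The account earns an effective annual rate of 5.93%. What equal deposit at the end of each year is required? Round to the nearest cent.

PMT = 75000 / ( [(1+0.0593)^3 − 1] / 0.0593 ) = 75000 / 3.181416 = 23,574.4047

€23,574.40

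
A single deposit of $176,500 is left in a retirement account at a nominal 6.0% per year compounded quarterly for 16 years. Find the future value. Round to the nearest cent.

$457,689.99

Periodic rate i = 0.06/4 = 0.015; n = 16 × 4 = 64 periods.
FV = 176,500 × (1 + 0.015)^64 = 457,689.9894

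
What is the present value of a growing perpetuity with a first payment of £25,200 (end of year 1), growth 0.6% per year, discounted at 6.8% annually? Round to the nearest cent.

£406,451.61

PV = D₁/(r − g) = 25200/(0.068 − 0.006) = 406,451.6129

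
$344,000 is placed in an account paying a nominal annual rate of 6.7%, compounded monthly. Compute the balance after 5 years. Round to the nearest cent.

$480,443.63

With 12 periods per year: i = 0.00558333, n = 60.
FV = 344,000 × (1 + 0.00558333)^60 = 480,443.6345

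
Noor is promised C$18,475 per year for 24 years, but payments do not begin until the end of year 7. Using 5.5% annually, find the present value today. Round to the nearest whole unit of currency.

C$176,219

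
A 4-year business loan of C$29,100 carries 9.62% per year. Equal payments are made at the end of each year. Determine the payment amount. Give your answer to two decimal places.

Annuity-PV factor = 3.196117; PMT = 29100 / 3.196117 = 9,104.7979

C$9,104.80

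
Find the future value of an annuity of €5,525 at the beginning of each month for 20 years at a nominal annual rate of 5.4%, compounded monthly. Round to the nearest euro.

€2,389,591

i = 0.054/12 = 0.0045 per month; n = 20·12 = 240.
Accumulation factor s(240|0.0045) × (1+i) = 432.505112; FV = 5525 × 432.505112 = 2,389,590.7419
Payments are at the start of each period, so multiply by (1+i).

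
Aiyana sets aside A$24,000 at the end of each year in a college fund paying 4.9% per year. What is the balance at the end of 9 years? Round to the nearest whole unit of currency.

A$263,550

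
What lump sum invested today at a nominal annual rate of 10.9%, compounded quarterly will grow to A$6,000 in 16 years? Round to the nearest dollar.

Periodic rate i = 0.109/4 = 0.02725; n = 16 × 4 = 64 periods.
PV = 6,000 / (1 + 0.02725)^64 = 6,000 / 5.588221 = 1,073.6869

A$1,074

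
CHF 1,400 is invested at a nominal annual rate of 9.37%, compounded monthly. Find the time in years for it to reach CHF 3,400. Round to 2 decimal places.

9.51 years

Periodic rate i = 0.0937/12 = 0.00780833.
(1+i)^n = 3400/1400 = 2.42857, so n = ln 2.42857 / ln 1.00781 = 114.0785 months
= 114.0785/12 years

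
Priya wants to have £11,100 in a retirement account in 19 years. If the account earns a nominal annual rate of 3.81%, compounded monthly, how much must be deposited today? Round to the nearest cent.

£5,388.09

Periodic rate i = 0.0381/12 = 0.003175; n = 19 × 12 = 228 periods.
Discount factor = (1+0.003175)^(−228) = 0.485414; PV = 11,100 × 0.485414 = 5,388.0949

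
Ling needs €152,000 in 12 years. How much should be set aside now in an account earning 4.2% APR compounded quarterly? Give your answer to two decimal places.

Periodic rate i = 0.042/4 = 0.0105; n = 12 × 4 = 48 periods.
Discount factor = (1+0.0105)^(−48) = 0.605699; PV = 152,000 × 0.605699 = 92,066.2239

€92,066.22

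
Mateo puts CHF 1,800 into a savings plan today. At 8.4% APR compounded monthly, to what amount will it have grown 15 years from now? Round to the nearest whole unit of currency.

i = 0.084/12 = 0.007 per month; n = 15·12 = 180.
1,800 × (1+0.007)^180 = 1,800 × 3.509980 = 6,317.9648

CHF 6,318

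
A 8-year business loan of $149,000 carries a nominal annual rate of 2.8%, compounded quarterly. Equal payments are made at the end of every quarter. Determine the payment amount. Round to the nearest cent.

$5,213.41

With 4 periods per year: i = 0.007, n = 32.
Annuity-PV factor = 28.580124; PMT = 149000 / 28.580124 = 5,213.4133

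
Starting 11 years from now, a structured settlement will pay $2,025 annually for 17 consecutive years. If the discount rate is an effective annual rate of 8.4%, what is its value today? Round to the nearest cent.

$8,029.80

PV at t=10 (ordinary 17-year annuity): 2025 × a(17|0.084) = 2025 × 8.883260 = 17,988.6009
Discount back 10 years: 17,988.6009 × (1+0.084)^(−10) = 17,988.6009 × 0.446383 = 8,029.7970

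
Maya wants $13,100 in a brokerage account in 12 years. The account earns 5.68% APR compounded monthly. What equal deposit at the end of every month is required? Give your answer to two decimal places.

$63.67

Periodic rate i = 0.0568/12 = 0.00473333; n = 12 × 12 = 144 periods.
PMT = 13100 / ( [(1+0.00473333)^144 − 1] / 0.00473333 ) = 13100 / 205.745461 = 63.6709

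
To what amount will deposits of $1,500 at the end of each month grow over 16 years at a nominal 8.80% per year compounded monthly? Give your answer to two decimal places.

$627,304.98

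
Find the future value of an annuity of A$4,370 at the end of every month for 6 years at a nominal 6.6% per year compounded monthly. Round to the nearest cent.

A$384,764.98

Periodic rate i = 0.066/12 = 0.0055; n = 6 × 12 = 72 periods.
Accumulation factor s(72|0.0055) = 88.046907; FV = 4370 × 88.046907 = 384,764.9839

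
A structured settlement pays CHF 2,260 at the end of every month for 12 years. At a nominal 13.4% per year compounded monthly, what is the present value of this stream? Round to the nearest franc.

With 12 periods per year: i = 0.0111667, n = 144.
PV = 2260 × [1 − (1+0.0111667)^(−144)] / 0.0111667 = 2260 × 71.455462 = 161,489.3440

CHF 161,489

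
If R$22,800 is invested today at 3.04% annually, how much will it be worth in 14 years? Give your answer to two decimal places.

R$34,675.02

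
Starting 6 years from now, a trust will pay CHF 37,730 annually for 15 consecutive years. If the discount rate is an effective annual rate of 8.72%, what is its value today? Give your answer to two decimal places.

PV at t=5 (ordinary 15-year annuity): 37730 × a(15|0.0872) = 37730 × 8.195675 = 309,222.8063
Discount back 5 years: 309,222.8063 × (1+0.0872)^(−5) = 309,222.8063 × 0.658344 = 203,574.9321

CHF 203,574.93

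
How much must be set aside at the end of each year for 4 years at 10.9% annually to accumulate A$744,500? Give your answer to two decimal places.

FV-annuity factor = 4.702819; PMT = 744500 / 4.702819 = 158,309.3024

A$158,309.30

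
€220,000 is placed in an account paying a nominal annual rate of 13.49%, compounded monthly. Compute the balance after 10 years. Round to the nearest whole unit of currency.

€841,429

With 12 periods per year: i = 0.0112417, n = 120.
220,000 × (1+0.0112417)^120 = 220,000 × 3.824676 = 841,428.7956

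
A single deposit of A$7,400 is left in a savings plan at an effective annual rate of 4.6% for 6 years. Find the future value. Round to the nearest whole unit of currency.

A$9,692

FV = 7,400 × (1 + 0.046)^6 = 9,692.1879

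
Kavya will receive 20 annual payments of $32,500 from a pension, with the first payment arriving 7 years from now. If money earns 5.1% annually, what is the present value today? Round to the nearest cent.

$297,980.43

Value one period before first payment (t=6): 32500 × [1 − (1+0.051)^(−20)] / 0.051 = 32500 × 12.357217 = 401,609.5573
PV₀ = 401,609.5573 / (1+0.051)^6 = 401,609.5573 / 1.347772 = 297,980.4305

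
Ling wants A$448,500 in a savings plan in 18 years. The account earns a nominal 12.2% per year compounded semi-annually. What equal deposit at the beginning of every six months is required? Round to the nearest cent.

i = 0.122/2 = 0.061 per half-year; n = 18·2 = 36.
PMT = 448500 / ( [(1+0.061)^36 − 1] / 0.061 × (1+i) ) = 448500 / 129.208380 = 3,471.1371

A$3,471.14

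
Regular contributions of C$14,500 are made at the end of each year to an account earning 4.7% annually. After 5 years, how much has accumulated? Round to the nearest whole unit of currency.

C$79,643

Accumulation factor s(5|0.047) = 5.492614; FV = 14500 × 5.492614 = 79,642.9029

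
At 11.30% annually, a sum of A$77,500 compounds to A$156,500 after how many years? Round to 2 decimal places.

6.56 years

n = ln(156500/77500) / ln(1+0.113) = ln(2.01935) / 0.107059 = 6.5644 years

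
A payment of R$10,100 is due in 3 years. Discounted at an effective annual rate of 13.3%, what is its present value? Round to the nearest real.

R$6,944

PV = FV·(1+i)^(−n) = 10,100 × 0.687559 = 6,944.3507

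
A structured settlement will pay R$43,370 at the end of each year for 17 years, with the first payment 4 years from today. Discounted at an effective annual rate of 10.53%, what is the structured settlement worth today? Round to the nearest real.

R$249,404

Value one period before first payment (t=3): 43370 × [1 − (1+0.1053)^(−17)] / 0.1053 = 43370 × 7.765231 = 336,778.0690
Discount back 3 years: 336,778.0690 × (1+0.1053)^(−3) = 336,778.0690 × 0.740559 = 249,403.9299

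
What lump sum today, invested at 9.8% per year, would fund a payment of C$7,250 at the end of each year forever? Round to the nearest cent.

PV = PMT / i = 7250 / 0.098 = 73,979.5918

C$73,979.59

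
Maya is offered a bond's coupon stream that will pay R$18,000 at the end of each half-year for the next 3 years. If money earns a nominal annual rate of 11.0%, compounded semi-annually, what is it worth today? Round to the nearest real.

R$89,920

Periodic rate i = 0.11/2 = 0.055; n = 3 × 2 = 6 periods.
PV = 18000 × [1 − (1+0.055)^(−6)] / 0.055 = 18000 × 4.995530 = 89,919.5456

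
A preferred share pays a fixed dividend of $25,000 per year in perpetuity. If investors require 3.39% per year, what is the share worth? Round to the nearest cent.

$737,463.13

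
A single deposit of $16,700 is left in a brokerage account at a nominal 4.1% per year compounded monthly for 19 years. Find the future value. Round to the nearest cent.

i = 0.041/12 = 0.00341667 per month; n = 19·12 = 228.
16,700 × (1+0.00341667)^228 = 16,700 × 2.176400 = 36,345.8835

$36,345.88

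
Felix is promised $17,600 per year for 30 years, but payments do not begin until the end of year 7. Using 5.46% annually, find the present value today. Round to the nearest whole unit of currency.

PV at t=6 (ordinary 30-year annuity): 17600 × a(30|0.0546) = 17600 × 14.598174 = 256,927.8659
Discount back 6 years: 256,927.8659 × (1+0.0546)^(−6) = 256,927.8659 × 0.726898 = 186,760.3192

$186,760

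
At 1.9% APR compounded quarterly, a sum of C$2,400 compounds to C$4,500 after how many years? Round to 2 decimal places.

33.16 years

Periodic rate i = 0.019/4 = 0.00475.
n = ln(4500/2400) / ln(1+0.00475) = ln(1.87500) / 0.004739 = 132.6527 quarters
= 132.6527/4 years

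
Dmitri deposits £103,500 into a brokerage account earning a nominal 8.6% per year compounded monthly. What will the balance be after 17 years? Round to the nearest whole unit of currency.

With 12 periods per year: i = 0.00716667, n = 204.
103,500 × (1+0.00716667)^204 = 103,500 × 4.292143 = 444,236.7653

£444,237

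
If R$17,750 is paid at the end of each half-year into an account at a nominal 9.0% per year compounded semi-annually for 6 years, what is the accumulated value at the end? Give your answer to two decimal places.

With 2 periods per year: i = 0.045, n = 12.
FV = PMT · [(1+i)^n − 1] / i = 17750 · 15.464032 = 274,486.5651

R$274,486.57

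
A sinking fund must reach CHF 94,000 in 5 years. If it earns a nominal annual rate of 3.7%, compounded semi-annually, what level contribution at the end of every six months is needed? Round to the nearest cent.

CHF 8,643.73

With 2 periods per year: i = 0.0185, n = 10.
FV-annuity factor = 10.874930; PMT = 94000 / 10.874930 = 8,643.7341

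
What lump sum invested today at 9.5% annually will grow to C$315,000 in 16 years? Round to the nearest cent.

C$73,736.86

Discount factor = (1+0.095)^(−16) = 0.234085; PV = 315,000 × 0.234085 = 73,736.8612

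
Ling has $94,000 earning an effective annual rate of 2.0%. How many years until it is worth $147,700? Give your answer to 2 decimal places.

(1+i)^n = 147700/94000 = 1.57128, so n = ln 1.57128 / ln 1.02 = 22.8196 years

22.82 years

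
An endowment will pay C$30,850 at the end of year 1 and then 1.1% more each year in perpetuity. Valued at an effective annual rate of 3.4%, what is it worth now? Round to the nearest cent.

PV = D₁/(r − g) = 30850/(0.034 − 0.011) = 1,341,304.3478

C$1,341,304.35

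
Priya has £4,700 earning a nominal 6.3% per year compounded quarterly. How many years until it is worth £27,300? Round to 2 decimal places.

Periodic rate i = 0.063/4 = 0.01575.
(1+i)^n = 27300/4700 = 5.80851, so n = ln 5.80851 / ln 1.01575 = 112.5805 quarters
= 112.5805/4 years

28.15 years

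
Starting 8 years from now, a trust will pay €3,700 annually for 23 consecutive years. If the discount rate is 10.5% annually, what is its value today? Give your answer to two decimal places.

€15,755.11

Value one period before first payment (t=7): 3700 × [1 − (1+0.105)^(−23)] / 0.105 = 3700 × 8.565561 = 31,692.5745
PV₀ = 31,692.5745 / (1+0.105)^7 = 31,692.5745 / 2.011574 = 15,755.1149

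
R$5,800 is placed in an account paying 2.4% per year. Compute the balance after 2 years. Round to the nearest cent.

R$6,081.74

5,800 × (1+0.024)^2 = 5,800 × 1.048576 = 6,081.7408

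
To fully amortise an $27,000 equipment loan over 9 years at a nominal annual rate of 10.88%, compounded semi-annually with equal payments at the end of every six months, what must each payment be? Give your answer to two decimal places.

$2,389.82

i = 0.1088/2 = 0.0544 per half-year; n = 9·2 = 18.
Annuity-PV factor = 11.297939; PMT = 27000 / 11.297939 = 2,389.8165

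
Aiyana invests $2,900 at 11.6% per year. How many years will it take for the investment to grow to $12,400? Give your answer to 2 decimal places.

n = ln(12400/2900) / ln(1+0.116) = ln(4.27586) / 0.109751 = 13.2389 years

13.24 years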